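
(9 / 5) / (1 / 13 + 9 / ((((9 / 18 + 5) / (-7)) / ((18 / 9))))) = -1287 / 16325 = -0.08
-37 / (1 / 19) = -703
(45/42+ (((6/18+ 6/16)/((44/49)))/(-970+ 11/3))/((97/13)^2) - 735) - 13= -3861607381227/5169982048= -746.93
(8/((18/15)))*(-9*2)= -120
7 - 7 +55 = 55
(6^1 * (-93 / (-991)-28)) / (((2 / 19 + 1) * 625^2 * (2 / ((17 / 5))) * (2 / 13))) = -23224669 / 5419531250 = -0.00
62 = 62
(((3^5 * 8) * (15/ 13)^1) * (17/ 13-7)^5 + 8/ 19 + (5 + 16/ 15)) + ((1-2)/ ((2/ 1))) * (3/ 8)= -295060284521234639/ 22010249040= -13405585.92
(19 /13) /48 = 19 /624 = 0.03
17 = 17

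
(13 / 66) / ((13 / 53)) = 53 / 66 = 0.80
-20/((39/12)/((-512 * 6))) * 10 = 2457600/13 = 189046.15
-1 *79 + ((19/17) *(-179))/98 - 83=-273293/1666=-164.04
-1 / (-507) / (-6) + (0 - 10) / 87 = -10169 / 88218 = -0.12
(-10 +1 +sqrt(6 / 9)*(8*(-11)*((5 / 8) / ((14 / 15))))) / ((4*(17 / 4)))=-275*sqrt(6) / 238 - 9 / 17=-3.36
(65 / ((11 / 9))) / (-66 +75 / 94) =-6110 / 7491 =-0.82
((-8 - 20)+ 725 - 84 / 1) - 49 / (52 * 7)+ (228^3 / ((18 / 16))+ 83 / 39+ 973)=1643773871 / 156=10537011.99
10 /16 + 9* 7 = 509 /8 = 63.62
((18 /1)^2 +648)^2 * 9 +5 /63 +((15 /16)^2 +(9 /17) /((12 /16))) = 2331334338127 /274176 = 8503057.66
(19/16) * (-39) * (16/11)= -741/11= -67.36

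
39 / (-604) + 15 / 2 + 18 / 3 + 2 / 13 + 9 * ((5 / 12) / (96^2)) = 13.59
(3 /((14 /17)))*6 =153 /7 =21.86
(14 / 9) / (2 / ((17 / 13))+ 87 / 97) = 23086 / 36009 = 0.64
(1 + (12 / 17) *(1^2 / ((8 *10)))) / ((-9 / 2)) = -343 / 1530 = -0.22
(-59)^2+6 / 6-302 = 3180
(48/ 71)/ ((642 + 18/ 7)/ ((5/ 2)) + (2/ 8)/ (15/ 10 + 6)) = 10080/ 3844721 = 0.00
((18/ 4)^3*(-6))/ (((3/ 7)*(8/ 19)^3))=-35001477/ 2048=-17090.56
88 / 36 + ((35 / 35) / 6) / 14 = 619 / 252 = 2.46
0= 0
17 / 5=3.40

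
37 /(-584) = -37 /584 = -0.06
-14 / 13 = -1.08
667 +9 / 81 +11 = 6103 / 9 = 678.11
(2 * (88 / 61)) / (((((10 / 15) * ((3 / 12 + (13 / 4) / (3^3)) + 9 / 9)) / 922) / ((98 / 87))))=214685856 / 65453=3280.00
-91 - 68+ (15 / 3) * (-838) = -4349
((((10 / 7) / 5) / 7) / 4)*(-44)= -22 / 49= -0.45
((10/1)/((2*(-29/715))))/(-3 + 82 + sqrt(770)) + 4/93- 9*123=-1108.11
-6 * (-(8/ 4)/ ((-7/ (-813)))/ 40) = 2439/ 70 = 34.84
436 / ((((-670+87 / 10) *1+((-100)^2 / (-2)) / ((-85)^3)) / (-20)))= 428413600 / 32489269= 13.19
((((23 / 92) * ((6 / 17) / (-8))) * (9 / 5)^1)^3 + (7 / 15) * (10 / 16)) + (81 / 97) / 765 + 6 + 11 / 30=4874677958647 / 731997696000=6.66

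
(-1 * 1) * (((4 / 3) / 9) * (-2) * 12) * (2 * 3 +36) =149.33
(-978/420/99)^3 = -4330747/332812557000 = -0.00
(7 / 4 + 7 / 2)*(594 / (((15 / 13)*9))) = 3003 / 10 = 300.30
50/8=25/4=6.25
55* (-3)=-165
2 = 2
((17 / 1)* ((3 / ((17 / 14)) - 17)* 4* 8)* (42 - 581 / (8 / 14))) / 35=1100632 / 5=220126.40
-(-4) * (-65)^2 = 16900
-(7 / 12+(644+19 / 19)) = -7747 / 12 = -645.58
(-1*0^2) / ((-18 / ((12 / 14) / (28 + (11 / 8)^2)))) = 0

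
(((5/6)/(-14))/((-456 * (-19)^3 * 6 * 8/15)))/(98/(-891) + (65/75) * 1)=-12375/1574494534144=-0.00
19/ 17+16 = 291/ 17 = 17.12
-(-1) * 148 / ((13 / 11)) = 1628 / 13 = 125.23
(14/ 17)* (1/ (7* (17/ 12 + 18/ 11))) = 264/ 6851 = 0.04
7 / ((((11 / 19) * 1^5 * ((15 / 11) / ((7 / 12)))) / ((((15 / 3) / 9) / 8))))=931 / 2592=0.36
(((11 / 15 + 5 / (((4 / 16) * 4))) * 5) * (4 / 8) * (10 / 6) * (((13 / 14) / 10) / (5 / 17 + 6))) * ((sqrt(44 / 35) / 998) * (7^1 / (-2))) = -9503 * sqrt(385) / 134550360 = -0.00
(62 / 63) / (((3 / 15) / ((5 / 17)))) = 1550 / 1071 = 1.45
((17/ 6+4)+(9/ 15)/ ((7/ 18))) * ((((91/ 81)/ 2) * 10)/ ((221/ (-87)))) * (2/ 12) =-51011/ 16524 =-3.09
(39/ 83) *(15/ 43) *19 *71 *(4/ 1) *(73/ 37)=230436180/ 132053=1745.03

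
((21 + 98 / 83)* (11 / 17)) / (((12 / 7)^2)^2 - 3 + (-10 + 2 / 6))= -145867953 / 40961330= -3.56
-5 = -5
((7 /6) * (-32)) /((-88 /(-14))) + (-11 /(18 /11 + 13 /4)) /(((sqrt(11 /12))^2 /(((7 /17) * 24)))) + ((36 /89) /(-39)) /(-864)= -101175777811 /3349237320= -30.21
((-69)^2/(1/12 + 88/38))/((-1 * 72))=-30153/1094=-27.56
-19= -19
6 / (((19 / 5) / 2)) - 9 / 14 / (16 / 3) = 12927 / 4256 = 3.04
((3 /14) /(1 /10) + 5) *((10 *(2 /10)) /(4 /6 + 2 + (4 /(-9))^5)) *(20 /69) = 984150 /629671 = 1.56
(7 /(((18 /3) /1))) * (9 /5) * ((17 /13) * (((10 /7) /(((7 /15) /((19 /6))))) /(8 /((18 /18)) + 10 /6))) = 14535 /5278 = 2.75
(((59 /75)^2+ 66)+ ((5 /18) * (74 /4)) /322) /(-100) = -53641017 /80500000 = -0.67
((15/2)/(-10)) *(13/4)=-39/16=-2.44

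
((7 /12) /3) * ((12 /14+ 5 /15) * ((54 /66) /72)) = 25 /9504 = 0.00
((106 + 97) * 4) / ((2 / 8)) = 3248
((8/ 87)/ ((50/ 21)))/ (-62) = -0.00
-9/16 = -0.56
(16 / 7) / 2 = 8 / 7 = 1.14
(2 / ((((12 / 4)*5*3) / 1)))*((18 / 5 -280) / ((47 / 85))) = -46988 / 2115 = -22.22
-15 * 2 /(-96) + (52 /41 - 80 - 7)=-56035 /656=-85.42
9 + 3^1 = 12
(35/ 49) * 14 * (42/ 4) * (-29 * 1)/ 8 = -3045/ 8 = -380.62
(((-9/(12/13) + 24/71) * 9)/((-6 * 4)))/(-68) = -8019/154496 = -0.05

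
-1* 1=-1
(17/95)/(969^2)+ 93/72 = 54220403/41977080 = 1.29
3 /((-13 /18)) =-54 /13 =-4.15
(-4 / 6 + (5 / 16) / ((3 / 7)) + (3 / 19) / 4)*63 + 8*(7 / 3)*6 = 36001 / 304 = 118.42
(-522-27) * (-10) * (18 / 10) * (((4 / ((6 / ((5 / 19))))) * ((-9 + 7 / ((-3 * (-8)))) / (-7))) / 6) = 10065 / 28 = 359.46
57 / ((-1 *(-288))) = 19 / 96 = 0.20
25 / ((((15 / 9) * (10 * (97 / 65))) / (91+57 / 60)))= 71721 / 776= 92.42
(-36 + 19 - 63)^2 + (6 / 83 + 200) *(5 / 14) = 3759915 / 581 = 6471.45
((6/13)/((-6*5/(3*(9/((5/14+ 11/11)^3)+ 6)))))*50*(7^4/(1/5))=-23715877500/89167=-265971.46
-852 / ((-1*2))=426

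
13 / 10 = 1.30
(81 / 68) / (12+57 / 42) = 567 / 6358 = 0.09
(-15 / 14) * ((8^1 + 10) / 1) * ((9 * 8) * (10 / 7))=-97200 / 49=-1983.67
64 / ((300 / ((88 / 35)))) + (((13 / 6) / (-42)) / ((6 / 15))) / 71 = 2391107 / 4473000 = 0.53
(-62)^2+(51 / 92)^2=32538217 / 8464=3844.31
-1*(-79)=79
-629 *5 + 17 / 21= -66028 / 21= -3144.19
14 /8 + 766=3071 /4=767.75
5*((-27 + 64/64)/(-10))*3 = 39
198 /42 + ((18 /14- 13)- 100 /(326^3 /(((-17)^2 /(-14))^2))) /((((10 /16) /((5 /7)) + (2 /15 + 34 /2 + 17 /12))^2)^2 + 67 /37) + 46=145137562258899500330515 /2861872068176128956151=50.71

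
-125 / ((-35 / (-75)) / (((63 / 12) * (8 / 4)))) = -5625 / 2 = -2812.50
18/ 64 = 9/ 32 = 0.28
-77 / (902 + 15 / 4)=-308 / 3623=-0.09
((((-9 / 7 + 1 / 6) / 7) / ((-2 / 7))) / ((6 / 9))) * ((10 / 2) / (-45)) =-47 / 504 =-0.09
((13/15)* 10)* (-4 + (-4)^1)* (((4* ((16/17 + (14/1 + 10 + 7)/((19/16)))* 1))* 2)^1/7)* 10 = -21431.08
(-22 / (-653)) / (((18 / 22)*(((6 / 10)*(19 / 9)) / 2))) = 2420 / 37221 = 0.07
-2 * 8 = -16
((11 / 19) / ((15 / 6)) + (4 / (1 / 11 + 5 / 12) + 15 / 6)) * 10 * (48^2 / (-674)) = -155627136 / 429001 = -362.77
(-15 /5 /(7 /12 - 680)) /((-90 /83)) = -166 /40765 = -0.00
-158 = -158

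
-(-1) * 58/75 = 58/75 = 0.77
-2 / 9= -0.22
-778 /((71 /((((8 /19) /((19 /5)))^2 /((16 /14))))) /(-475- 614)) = 1186138800 /9252791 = 128.19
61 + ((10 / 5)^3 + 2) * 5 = 111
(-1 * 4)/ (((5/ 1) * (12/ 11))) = -11/ 15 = -0.73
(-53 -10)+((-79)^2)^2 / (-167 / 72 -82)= -2804788305 / 6071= -461997.74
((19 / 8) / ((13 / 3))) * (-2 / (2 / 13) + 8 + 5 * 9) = 285 / 13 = 21.92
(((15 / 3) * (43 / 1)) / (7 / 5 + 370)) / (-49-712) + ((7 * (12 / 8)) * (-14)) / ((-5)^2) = -207763894 / 35329425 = -5.88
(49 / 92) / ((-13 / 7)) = -343 / 1196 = -0.29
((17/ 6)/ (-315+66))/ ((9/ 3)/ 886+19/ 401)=-177643/ 792567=-0.22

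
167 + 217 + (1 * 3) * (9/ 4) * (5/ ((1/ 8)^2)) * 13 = 28464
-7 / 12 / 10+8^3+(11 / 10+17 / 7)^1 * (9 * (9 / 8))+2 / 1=923443 / 1680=549.67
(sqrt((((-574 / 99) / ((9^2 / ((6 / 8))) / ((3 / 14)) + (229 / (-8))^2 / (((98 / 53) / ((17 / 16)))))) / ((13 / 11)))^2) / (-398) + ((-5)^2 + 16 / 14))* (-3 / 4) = -416818934437793 / 21258535171692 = -19.61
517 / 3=172.33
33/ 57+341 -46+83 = 7193/ 19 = 378.58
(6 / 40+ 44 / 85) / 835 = 227 / 283900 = 0.00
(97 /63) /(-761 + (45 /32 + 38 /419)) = -1300576 /641555271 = -0.00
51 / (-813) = -17 / 271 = -0.06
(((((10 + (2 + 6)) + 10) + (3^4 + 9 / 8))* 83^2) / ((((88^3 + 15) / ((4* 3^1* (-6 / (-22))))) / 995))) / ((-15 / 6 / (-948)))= 10304715746412 / 7496357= 1374629.80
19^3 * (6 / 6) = 6859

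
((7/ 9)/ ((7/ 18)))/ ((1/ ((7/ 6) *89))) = 623/ 3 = 207.67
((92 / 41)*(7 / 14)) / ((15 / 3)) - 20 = -4054 / 205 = -19.78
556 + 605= 1161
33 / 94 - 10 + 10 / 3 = -1781 / 282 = -6.32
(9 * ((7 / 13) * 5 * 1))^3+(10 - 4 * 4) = 31242693 / 2197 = 14220.62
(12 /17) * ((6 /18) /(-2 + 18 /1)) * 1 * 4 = 1 /17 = 0.06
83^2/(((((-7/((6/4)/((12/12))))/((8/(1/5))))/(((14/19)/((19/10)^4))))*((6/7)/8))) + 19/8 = -617207354119/19808792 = -31158.25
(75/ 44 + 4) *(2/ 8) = 251/ 176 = 1.43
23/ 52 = 0.44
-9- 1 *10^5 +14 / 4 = -200011 / 2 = -100005.50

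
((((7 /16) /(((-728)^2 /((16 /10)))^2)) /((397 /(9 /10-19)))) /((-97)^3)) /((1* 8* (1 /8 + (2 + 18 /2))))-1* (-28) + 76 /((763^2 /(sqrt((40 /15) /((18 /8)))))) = 28.00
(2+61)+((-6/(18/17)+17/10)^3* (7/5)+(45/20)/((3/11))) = -2177363/135000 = -16.13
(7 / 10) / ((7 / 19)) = 19 / 10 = 1.90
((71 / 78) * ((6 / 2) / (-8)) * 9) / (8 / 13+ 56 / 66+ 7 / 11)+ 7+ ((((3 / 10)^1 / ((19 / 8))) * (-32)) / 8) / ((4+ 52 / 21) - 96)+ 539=175254160341 / 321837200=544.54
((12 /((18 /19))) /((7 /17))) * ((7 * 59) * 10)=381140 /3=127046.67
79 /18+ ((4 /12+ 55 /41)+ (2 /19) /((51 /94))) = 1491673 /238374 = 6.26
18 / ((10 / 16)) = 144 / 5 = 28.80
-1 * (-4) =4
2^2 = 4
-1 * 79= -79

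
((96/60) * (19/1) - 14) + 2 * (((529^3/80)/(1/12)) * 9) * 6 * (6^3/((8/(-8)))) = -2590035913862/5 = -518007182772.40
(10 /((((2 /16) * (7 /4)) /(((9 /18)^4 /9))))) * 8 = 160 /63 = 2.54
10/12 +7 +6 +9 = 137/6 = 22.83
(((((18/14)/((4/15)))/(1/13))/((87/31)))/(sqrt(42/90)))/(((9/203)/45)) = 90675 * sqrt(105)/28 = 33183.65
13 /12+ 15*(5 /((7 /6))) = 65.37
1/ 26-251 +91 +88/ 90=-186011/ 1170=-158.98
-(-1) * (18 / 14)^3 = 729 / 343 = 2.13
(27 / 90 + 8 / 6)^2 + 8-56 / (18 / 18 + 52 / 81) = -400781 / 17100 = -23.44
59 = 59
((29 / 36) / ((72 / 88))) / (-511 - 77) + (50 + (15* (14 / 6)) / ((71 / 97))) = 1323083191 / 13526352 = 97.82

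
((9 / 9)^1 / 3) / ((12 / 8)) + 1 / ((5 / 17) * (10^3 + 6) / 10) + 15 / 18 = 9863 / 9054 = 1.09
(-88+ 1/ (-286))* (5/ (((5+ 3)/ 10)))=-629225/ 1144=-550.02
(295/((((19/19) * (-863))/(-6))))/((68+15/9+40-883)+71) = -0.00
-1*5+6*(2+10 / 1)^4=124411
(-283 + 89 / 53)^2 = 222308100 / 2809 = 79141.37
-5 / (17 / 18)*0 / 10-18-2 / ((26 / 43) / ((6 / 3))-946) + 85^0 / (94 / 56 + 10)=-26465272 / 1477495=-17.91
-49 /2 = -24.50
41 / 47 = 0.87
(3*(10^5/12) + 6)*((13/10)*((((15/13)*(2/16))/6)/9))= 12503/144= 86.83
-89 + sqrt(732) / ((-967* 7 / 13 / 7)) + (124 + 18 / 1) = 53 - 26* sqrt(183) / 967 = 52.64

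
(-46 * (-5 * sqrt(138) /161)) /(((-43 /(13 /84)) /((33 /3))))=-715 * sqrt(138) /12642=-0.66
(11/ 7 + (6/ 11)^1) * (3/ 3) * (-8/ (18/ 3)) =-652/ 231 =-2.82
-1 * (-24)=24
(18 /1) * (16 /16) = 18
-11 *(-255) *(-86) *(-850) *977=200329453500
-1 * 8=-8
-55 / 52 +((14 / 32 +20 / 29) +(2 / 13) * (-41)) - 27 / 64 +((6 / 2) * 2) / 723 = -6.65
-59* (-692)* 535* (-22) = -480545560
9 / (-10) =-9 / 10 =-0.90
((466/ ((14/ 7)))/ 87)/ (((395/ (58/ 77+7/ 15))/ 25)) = 328297/ 1587663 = 0.21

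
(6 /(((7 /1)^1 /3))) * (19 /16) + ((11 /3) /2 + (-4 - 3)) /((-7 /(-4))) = 17 /168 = 0.10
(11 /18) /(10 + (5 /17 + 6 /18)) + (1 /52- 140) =-1478849 /10569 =-139.92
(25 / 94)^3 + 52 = 43205993 / 830584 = 52.02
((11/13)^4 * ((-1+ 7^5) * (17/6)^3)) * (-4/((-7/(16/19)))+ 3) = 93284954622079/136750068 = 682156.55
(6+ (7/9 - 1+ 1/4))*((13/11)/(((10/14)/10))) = 19747/198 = 99.73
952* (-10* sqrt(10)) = -9520* sqrt(10) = -30104.88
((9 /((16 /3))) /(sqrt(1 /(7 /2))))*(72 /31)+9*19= 243*sqrt(14) /124+171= 178.33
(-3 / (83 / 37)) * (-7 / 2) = 777 / 166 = 4.68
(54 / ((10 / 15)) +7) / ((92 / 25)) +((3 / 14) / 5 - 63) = -62861 / 1610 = -39.04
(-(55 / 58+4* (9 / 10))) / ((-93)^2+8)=-0.00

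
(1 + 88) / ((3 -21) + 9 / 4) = -356 / 63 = -5.65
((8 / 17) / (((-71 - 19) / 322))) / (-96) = 161 / 9180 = 0.02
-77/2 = -38.50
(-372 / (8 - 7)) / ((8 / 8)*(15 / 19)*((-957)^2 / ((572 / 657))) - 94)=-367536 / 820424573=-0.00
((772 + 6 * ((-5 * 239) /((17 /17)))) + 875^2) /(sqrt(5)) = 339536.64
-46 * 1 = -46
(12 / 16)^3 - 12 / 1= -741 / 64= -11.58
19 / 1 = 19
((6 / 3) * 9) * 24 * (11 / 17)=4752 / 17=279.53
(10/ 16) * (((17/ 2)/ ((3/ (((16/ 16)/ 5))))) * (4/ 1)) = 17/ 12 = 1.42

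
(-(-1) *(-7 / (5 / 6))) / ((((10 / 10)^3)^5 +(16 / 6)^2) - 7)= -189 / 25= -7.56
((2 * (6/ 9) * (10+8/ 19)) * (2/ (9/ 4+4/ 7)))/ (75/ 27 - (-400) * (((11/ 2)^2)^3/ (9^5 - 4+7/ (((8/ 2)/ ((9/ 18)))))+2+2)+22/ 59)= 3708224549568/ 674171474829241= 0.01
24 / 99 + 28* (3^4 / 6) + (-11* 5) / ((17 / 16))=183154 / 561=326.48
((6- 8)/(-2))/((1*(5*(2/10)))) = 1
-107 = -107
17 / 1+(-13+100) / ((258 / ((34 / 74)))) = 54587 / 3182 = 17.15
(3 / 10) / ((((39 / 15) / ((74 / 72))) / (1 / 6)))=37 / 1872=0.02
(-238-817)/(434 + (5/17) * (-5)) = -17935/7353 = -2.44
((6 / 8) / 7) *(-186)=-19.93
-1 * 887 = -887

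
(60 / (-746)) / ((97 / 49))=-1470 / 36181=-0.04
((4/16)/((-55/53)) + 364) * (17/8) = 1360459/1760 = 772.99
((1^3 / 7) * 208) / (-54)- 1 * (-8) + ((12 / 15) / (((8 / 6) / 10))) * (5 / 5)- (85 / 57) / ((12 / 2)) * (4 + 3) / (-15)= 97429 / 7182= 13.57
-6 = -6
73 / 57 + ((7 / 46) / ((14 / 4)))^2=38674 / 30153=1.28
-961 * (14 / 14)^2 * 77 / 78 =-73997 / 78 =-948.68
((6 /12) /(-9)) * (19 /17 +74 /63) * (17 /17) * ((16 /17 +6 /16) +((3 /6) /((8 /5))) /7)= -6360905 /36705312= -0.17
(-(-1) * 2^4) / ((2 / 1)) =8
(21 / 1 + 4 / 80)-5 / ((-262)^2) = 1806189 / 85805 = 21.05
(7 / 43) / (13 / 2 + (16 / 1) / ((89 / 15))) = 1246 / 70391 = 0.02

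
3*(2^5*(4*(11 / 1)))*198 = 836352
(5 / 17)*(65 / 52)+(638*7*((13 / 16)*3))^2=128930475073 / 1088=118502274.88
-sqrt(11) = -3.32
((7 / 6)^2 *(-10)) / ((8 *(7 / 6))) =-35 / 24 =-1.46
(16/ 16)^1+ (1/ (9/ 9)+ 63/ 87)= 79/ 29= 2.72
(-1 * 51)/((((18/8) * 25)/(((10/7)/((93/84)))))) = -544/465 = -1.17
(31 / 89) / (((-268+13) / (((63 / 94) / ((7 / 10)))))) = -93 / 71111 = -0.00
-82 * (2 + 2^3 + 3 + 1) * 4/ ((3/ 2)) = -9184/ 3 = -3061.33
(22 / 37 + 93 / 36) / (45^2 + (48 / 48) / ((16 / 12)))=1411 / 899433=0.00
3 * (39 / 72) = 13 / 8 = 1.62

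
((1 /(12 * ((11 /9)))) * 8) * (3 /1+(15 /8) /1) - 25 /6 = -199 /132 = -1.51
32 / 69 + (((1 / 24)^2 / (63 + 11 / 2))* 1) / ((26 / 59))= 10943821 / 23594688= 0.46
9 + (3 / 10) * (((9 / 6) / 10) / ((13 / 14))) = 11763 / 1300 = 9.05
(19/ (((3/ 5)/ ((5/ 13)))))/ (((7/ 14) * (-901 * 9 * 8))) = -475/ 1265004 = -0.00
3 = 3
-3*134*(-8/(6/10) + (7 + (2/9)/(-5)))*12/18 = 76916/45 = 1709.24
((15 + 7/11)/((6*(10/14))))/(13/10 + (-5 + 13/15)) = -1.29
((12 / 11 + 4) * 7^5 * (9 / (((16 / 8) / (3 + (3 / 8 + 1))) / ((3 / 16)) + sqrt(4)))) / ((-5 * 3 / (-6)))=177885288 / 2563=69405.11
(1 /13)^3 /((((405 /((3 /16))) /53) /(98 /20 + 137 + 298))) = 233147 /47455200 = 0.00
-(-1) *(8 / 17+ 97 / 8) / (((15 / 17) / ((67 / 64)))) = 38257 / 2560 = 14.94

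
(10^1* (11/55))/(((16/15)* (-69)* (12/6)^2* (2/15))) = -75/1472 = -0.05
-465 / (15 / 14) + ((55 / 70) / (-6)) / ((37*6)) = -8093243 / 18648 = -434.00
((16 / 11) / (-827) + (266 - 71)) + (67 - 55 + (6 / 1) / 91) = 171413315 / 827827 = 207.06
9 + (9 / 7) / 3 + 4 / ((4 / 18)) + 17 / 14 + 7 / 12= 2455 / 84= 29.23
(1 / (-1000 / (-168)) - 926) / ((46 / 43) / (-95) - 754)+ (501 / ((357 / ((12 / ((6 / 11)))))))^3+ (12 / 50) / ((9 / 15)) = 3819015136884247127 / 129762972540600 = 29430.70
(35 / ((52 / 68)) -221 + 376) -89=1453 / 13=111.77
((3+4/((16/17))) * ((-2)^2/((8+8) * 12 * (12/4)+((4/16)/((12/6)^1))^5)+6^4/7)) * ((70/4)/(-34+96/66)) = -2438565566635/3378512051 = -721.79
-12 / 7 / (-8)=3 / 14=0.21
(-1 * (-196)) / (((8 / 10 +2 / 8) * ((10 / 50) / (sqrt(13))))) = 2800 * sqrt(13) / 3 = 3365.18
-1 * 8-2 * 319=-646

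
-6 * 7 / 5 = -42 / 5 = -8.40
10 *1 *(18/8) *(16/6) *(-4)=-240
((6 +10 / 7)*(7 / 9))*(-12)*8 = -1664 / 3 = -554.67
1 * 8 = 8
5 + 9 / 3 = 8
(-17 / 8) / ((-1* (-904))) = -17 / 7232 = -0.00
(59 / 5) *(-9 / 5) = -531 / 25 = -21.24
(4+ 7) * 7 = 77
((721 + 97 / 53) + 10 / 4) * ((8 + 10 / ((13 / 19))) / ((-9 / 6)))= -7534730 / 689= -10935.75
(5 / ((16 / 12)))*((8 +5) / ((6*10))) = 13 / 16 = 0.81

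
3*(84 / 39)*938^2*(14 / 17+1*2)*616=2185279100928 / 221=9888140728.18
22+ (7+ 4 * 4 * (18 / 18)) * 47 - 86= 1017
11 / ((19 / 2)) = 22 / 19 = 1.16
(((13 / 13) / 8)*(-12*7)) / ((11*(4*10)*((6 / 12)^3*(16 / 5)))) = -0.06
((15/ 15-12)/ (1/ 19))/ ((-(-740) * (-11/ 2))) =19/ 370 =0.05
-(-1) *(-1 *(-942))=942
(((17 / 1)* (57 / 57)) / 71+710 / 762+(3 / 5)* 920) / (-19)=-14963834 / 513969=-29.11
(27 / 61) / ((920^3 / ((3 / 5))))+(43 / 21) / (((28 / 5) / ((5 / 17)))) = 63828082202419 / 593512100160000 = 0.11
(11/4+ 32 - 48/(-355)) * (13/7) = 64.79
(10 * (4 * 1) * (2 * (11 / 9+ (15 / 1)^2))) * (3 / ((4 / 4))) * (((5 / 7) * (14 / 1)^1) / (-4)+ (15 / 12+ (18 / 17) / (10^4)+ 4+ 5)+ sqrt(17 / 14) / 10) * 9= 24432 * sqrt(238) / 7+ 8047399944 / 2125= 3840857.24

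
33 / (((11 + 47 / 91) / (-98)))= -147147 / 524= -280.81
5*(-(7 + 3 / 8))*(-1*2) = 73.75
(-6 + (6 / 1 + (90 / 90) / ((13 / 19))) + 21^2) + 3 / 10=57559 / 130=442.76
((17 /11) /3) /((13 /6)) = 34 /143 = 0.24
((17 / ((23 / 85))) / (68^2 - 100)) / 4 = 1445 / 416208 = 0.00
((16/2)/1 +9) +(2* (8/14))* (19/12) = 18.81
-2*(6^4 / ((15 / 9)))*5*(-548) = 4261248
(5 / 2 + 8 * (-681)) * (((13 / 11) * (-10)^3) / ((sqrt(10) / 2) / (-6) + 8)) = 424749000 * sqrt(10) / 50633 + 40775904000 / 50633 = 831850.34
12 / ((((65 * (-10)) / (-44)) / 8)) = 2112 / 325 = 6.50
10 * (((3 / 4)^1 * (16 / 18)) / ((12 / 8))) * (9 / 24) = 5 / 3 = 1.67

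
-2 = -2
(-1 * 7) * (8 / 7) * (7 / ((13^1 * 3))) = -56 / 39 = -1.44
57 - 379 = -322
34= 34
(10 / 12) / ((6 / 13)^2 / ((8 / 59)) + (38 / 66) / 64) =297440 / 563947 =0.53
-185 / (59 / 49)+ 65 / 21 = -186530 / 1239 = -150.55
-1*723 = -723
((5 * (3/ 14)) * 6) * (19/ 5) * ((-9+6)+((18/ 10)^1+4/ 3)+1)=969/ 35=27.69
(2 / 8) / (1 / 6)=3 / 2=1.50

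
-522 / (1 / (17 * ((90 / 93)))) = -266220 / 31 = -8587.74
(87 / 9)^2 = 841 / 9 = 93.44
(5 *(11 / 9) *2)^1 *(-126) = -1540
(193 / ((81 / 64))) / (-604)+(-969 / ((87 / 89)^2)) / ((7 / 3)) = -31310984629 / 72003897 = -434.85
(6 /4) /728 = 0.00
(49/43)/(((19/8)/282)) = 110544/817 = 135.30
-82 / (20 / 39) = -1599 / 10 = -159.90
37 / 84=0.44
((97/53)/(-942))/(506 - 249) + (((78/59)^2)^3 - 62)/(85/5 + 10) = -10222024619152484365/4870959011082589158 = -2.10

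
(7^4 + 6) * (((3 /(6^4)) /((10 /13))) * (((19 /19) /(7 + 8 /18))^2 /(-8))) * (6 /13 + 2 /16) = -0.01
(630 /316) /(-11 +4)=-0.28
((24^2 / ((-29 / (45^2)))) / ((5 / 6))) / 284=-349920 / 2059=-169.95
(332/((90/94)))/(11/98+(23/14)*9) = 382298/16425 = 23.28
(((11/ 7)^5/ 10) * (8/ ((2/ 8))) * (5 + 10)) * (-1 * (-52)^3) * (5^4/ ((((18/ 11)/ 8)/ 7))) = 9963825963520000/ 7203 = 1383288347010.97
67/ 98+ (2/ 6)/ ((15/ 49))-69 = -296473/ 4410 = -67.23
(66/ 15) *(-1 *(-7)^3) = 7546/ 5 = 1509.20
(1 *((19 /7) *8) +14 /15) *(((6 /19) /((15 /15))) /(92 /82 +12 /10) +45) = 16178723 /15827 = 1022.22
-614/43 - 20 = -1474/43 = -34.28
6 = 6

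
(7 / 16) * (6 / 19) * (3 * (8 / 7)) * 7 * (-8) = -504 / 19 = -26.53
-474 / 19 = -24.95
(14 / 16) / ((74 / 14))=49 / 296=0.17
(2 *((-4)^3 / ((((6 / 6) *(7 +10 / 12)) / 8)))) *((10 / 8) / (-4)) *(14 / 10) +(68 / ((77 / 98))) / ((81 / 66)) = 162064 / 1269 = 127.71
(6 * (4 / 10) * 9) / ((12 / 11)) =19.80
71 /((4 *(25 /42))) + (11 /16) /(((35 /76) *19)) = 20929 /700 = 29.90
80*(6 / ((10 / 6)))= 288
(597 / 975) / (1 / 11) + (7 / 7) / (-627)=1372178 / 203775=6.73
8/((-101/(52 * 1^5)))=-4.12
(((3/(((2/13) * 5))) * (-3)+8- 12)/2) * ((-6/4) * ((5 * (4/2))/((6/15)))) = 2355/8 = 294.38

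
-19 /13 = -1.46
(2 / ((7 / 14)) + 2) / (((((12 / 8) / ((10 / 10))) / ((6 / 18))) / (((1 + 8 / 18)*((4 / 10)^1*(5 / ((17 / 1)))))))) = 104 / 459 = 0.23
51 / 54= 17 / 18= 0.94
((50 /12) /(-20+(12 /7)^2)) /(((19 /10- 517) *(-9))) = -6125 /116268372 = -0.00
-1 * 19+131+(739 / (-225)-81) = 6236 / 225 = 27.72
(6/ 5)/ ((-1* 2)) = -3/ 5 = -0.60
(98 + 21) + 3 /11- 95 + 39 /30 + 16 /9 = 27077 /990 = 27.35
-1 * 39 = -39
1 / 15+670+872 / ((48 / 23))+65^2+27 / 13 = 690947 / 130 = 5314.98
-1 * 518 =-518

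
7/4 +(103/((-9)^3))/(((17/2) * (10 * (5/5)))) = 433343/247860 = 1.75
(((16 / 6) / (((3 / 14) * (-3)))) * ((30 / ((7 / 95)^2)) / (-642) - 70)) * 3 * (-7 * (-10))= 65941600 / 963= 68475.18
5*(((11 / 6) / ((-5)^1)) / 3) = -0.61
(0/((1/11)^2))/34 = 0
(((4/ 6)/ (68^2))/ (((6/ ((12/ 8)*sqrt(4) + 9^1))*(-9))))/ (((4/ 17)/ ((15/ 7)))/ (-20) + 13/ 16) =-0.00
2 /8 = 1 /4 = 0.25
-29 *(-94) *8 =21808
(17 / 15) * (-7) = -7.93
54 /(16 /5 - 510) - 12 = -15339 /1267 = -12.11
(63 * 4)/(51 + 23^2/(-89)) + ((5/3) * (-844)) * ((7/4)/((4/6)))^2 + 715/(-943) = -293075276143/30251440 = -9687.98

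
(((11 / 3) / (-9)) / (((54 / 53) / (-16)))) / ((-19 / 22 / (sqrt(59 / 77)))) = -9328 *sqrt(4543) / 96957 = -6.48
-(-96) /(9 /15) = 160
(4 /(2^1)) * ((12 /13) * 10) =240 /13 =18.46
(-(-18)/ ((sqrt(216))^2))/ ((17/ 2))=1/ 102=0.01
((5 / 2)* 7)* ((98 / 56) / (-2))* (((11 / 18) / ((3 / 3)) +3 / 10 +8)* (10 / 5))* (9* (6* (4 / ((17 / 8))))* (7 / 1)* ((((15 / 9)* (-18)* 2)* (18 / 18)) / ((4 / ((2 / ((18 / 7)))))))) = 38512040 / 17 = 2265414.12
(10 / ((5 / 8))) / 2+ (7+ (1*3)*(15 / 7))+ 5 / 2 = 335 / 14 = 23.93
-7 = -7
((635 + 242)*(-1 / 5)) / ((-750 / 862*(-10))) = -377987 / 18750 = -20.16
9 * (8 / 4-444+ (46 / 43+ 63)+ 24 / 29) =-4232223 / 1247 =-3393.92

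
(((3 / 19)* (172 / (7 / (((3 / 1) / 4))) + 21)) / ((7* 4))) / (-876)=-69 / 271852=-0.00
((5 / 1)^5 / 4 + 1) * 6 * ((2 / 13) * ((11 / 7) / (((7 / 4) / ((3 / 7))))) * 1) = 177012 / 637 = 277.88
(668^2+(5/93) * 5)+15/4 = 165996823/372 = 446228.02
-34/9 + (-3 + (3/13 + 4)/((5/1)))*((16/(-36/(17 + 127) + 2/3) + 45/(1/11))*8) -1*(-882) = -4862912/585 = -8312.67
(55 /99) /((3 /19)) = 95 /27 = 3.52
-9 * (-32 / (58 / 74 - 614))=-1184 / 2521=-0.47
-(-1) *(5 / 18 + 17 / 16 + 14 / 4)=697 / 144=4.84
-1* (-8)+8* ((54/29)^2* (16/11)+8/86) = 19528040/397793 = 49.09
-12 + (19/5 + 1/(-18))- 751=-68333/90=-759.26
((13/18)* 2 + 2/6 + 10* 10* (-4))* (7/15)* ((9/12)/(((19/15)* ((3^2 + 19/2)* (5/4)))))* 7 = -351232/10545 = -33.31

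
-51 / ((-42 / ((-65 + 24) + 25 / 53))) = -18258 / 371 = -49.21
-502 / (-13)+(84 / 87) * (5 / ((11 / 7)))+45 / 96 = 5594301 / 132704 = 42.16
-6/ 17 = -0.35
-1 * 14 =-14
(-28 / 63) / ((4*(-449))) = 0.00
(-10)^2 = 100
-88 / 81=-1.09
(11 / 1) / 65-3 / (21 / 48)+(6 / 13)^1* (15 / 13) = -36409 / 5915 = -6.16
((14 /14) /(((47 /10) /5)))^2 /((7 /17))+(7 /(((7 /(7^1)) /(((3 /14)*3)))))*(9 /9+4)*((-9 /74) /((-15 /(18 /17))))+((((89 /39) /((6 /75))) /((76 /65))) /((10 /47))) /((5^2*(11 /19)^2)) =939185509415 /56489926416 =16.63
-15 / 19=-0.79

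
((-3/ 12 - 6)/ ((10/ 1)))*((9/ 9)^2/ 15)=-1/ 24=-0.04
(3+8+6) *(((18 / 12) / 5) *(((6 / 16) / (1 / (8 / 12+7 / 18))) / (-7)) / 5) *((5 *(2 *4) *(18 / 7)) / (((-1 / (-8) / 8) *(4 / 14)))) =-46512 / 35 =-1328.91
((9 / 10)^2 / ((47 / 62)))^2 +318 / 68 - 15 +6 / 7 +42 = 22130668149 / 657177500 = 33.68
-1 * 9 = -9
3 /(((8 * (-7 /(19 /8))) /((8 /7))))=-57 /392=-0.15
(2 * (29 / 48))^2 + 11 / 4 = 2425 / 576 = 4.21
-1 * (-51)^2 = -2601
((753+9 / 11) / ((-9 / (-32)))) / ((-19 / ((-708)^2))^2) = 7407979861671936 / 3971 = 1865519985311.49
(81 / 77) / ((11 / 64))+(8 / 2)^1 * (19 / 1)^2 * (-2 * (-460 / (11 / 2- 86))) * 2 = -27950656 / 847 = -32999.59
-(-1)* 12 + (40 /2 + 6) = 38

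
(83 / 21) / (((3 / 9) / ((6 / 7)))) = 498 / 49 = 10.16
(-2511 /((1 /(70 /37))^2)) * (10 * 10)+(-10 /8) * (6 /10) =-4921564107 /5476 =-898751.66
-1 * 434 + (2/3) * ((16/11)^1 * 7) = -14098/33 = -427.21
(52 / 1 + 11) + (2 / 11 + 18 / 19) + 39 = 21554 / 209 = 103.13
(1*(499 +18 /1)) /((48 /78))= 6721 /8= 840.12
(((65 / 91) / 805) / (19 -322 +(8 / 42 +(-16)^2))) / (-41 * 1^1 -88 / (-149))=149 / 317633841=0.00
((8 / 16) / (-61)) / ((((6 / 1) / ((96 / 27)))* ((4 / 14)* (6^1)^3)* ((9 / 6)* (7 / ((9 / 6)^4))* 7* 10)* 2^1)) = -1 / 3689280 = -0.00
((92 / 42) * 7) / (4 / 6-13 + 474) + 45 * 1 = 62371 / 1385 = 45.03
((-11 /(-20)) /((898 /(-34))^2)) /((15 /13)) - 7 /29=-422163617 /1753928700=-0.24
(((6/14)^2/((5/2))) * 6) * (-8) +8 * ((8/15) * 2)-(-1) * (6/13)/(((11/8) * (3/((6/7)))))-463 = -9625459/21021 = -457.90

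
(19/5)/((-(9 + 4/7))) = -133/335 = -0.40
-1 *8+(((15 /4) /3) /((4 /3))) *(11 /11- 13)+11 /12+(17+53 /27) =17 /27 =0.63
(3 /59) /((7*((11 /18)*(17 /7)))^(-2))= 34969 /6372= 5.49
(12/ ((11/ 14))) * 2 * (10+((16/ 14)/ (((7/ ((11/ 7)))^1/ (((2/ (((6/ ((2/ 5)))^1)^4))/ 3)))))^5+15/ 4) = 7672414379128864075072763443238799281956/ 18267653283640152559697055816650390625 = 420.00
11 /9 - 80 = -709 /9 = -78.78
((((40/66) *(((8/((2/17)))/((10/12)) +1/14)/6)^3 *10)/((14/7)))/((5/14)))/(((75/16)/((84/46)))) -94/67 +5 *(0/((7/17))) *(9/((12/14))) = 50068695319634/6007010625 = 8335.04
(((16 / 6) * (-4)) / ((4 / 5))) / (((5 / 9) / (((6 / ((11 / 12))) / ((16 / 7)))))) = -756 / 11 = -68.73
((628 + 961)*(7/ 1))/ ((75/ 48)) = 177968/ 25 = 7118.72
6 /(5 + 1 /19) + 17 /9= 443 /144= 3.08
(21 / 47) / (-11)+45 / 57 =7356 / 9823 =0.75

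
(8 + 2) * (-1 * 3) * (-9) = 270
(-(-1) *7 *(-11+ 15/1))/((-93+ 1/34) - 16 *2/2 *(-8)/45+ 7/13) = -79560/254557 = -0.31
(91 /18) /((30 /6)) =91 /90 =1.01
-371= -371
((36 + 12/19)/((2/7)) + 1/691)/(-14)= -1683295/183806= -9.16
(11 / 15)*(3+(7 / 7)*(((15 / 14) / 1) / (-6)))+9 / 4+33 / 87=28613 / 6090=4.70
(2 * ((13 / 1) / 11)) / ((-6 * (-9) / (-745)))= -9685 / 297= -32.61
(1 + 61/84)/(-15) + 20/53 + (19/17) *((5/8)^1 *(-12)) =-1843679/227052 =-8.12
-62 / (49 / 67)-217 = -14787 / 49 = -301.78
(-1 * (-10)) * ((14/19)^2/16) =0.34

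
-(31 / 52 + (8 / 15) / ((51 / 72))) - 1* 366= -1623683 / 4420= -367.35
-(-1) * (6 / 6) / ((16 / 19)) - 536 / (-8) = 1091 / 16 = 68.19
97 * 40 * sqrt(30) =3880 * sqrt(30) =21251.64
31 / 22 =1.41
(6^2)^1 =36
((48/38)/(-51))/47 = -8/15181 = -0.00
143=143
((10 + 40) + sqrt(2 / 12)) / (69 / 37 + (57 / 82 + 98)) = 1517*sqrt(6) / 915297 + 151700 / 305099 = 0.50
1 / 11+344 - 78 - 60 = 206.09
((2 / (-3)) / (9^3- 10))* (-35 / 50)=7 / 10785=0.00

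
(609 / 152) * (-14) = -4263 / 76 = -56.09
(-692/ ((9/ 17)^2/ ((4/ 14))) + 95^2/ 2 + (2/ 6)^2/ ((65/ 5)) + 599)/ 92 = 64954483/ 1356264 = 47.89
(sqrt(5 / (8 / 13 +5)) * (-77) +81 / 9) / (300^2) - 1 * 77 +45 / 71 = -54219929 / 710000 - 77 * sqrt(4745) / 6570000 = -76.37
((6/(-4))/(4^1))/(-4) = 3/32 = 0.09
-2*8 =-16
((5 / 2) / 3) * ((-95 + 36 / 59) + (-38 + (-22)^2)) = 34575 / 118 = 293.01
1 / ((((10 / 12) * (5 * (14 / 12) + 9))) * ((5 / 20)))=0.32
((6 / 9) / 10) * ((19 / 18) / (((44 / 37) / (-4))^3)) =-962407 / 359370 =-2.68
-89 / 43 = -2.07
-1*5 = -5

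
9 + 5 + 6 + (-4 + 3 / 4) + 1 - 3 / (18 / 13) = 187 / 12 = 15.58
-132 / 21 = -44 / 7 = -6.29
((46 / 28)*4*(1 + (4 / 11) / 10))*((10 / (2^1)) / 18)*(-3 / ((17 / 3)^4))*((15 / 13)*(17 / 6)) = -176985 / 9835826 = -0.02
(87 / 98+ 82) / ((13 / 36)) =146214 / 637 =229.54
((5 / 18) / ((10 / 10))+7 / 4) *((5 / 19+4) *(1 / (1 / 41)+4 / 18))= 27083 / 76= 356.36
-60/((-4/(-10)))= -150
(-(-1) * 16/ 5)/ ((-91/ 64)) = -1024/ 455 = -2.25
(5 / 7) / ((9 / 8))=40 / 63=0.63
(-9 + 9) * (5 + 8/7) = 0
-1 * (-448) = 448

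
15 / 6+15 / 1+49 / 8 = 189 / 8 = 23.62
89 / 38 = 2.34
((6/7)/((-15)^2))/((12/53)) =53/3150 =0.02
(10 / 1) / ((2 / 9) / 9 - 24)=-405 / 971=-0.42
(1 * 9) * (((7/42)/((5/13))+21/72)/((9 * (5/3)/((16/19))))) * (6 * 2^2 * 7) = 29232/475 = 61.54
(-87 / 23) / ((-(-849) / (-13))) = 377 / 6509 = 0.06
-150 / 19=-7.89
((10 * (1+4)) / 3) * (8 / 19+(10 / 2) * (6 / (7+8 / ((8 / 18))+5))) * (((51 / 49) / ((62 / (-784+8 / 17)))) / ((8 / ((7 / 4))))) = -1123875 / 16492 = -68.15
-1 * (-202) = 202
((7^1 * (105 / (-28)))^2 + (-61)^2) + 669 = 81265 / 16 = 5079.06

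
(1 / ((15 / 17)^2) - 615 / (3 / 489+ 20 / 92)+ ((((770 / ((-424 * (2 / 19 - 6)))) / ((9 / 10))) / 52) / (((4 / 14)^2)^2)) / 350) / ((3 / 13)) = -731676335751571 / 61397913600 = -11916.96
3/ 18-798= -4787/ 6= -797.83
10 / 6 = 5 / 3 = 1.67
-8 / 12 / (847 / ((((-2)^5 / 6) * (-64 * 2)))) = -4096 / 7623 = -0.54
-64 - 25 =-89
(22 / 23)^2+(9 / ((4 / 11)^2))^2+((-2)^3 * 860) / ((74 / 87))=-17313078539 / 5010688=-3455.23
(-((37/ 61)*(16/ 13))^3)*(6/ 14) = -622424064/ 3490740799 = -0.18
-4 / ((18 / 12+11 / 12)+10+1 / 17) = -0.32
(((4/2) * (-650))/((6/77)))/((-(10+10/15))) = 25025/16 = 1564.06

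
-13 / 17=-0.76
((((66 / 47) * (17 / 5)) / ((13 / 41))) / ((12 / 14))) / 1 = 17.57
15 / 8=1.88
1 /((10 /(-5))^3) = -1 /8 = -0.12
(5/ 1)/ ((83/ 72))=360/ 83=4.34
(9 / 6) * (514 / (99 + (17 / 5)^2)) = 19275 / 2764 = 6.97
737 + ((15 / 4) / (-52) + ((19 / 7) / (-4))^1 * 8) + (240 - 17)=1389751 / 1456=954.50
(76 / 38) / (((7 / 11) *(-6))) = -0.52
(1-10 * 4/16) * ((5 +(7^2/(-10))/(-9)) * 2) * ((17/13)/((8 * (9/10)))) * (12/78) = -8483/18252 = -0.46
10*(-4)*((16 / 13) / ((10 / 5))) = -320 / 13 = -24.62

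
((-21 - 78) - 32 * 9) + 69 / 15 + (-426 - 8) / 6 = -6821 / 15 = -454.73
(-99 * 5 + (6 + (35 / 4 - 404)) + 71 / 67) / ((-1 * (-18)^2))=236695 / 86832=2.73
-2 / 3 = -0.67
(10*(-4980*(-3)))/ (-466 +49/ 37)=-1842600/ 5731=-321.51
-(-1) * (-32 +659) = 627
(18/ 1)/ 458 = 9/ 229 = 0.04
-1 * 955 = -955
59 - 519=-460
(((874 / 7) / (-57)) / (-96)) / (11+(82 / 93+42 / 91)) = 9269 / 5014128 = 0.00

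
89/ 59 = 1.51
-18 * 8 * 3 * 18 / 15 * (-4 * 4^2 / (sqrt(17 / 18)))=497664 * sqrt(34) / 85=34139.47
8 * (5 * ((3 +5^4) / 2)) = 12560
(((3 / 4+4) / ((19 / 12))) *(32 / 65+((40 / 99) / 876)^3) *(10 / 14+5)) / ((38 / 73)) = 1304511458082848 / 80461626376131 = 16.21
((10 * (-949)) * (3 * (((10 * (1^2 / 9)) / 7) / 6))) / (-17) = 47450 / 1071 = 44.30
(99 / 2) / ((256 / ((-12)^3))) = -2673 / 8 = -334.12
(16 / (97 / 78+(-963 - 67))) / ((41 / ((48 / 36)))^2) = -6656 / 404665449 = -0.00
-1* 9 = -9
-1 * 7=-7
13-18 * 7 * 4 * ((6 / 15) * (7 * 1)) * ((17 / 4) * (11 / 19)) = -3459.29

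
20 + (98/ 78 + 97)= 4612/ 39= 118.26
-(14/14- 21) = 20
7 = 7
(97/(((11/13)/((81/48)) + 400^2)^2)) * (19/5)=0.00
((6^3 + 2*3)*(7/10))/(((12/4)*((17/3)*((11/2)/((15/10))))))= 2331/935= 2.49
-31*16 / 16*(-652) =20212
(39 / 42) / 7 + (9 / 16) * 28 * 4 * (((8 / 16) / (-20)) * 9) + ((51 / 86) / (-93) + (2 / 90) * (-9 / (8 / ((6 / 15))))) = -183654729 / 13063400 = -14.06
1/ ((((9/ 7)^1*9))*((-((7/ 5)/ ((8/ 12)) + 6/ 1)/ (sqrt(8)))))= -140*sqrt(2)/ 6561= -0.03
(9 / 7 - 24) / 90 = -53 / 210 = -0.25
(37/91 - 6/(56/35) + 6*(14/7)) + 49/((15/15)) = 20987/364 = 57.66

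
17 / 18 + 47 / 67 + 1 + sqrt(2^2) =4.65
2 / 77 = 0.03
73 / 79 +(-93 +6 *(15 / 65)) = -93140 / 1027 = -90.69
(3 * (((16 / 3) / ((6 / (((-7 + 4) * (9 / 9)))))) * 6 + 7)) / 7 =-27 / 7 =-3.86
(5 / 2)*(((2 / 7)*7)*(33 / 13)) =165 / 13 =12.69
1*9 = 9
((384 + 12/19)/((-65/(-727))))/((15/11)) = 3154.77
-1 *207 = -207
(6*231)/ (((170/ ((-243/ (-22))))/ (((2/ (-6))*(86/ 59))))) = -219429/ 5015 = -43.75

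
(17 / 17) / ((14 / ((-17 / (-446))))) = 0.00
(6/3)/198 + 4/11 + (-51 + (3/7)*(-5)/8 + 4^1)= -259981/5544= -46.89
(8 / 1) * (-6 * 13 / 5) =-624 / 5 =-124.80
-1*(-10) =10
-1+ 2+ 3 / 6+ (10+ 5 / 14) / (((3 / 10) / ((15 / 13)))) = 7523 / 182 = 41.34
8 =8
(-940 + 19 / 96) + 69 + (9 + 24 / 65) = -5375341 / 6240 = -861.43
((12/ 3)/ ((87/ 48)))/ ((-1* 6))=-32/ 87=-0.37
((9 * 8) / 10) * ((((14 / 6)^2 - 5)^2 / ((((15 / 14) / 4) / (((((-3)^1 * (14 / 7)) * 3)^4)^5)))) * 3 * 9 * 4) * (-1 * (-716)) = 130855239509149990523453703192576 / 25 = 5234209580365999620938148000000.00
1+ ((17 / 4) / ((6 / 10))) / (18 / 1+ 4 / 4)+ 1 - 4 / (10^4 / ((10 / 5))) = 338011 / 142500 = 2.37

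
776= 776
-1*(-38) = 38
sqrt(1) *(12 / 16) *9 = 27 / 4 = 6.75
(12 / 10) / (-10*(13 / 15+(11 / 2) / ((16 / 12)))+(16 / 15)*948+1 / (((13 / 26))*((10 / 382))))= 72 / 62261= 0.00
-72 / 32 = -9 / 4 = -2.25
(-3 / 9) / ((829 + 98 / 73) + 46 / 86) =-3139 / 7824372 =-0.00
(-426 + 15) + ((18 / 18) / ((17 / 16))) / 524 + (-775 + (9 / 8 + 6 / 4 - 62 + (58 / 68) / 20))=-55467023 / 44540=-1245.33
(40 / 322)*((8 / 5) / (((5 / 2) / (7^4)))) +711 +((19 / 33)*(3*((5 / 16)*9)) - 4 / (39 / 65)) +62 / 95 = 1039155197 / 1153680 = 900.73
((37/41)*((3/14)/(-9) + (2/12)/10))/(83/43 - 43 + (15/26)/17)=351611/2238390490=0.00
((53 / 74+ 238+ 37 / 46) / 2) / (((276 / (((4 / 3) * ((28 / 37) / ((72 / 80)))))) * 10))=317072 / 6517809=0.05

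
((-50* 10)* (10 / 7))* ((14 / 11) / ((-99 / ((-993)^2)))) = 1095610000 / 121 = 9054628.10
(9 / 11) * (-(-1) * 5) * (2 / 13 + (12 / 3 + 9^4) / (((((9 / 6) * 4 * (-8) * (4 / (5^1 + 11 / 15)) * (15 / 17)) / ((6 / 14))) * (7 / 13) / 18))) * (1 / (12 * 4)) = -486596601 / 1793792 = -271.27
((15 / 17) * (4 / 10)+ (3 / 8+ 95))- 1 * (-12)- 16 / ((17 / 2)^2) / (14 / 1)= 1743213 / 16184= 107.71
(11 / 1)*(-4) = -44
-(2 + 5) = -7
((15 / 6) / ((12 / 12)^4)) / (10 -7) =5 / 6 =0.83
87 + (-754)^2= 568603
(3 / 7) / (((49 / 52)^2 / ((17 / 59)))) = 137904 / 991613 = 0.14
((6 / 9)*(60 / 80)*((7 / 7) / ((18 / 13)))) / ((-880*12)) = -13 / 380160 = -0.00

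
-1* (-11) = 11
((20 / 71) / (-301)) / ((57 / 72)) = -480 / 406049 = -0.00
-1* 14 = -14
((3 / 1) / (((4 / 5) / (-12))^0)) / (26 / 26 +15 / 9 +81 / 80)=0.82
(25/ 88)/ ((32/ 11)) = 25/ 256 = 0.10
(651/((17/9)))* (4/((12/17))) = 1953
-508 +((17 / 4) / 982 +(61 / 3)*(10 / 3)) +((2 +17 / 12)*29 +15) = -11529509 / 35352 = -326.13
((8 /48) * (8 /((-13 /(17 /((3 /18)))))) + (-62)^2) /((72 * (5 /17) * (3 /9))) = 70601 /130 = 543.08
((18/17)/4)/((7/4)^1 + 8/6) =54/629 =0.09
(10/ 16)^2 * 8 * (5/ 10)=25/ 16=1.56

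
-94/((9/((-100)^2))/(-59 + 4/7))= 384460000/63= 6102539.68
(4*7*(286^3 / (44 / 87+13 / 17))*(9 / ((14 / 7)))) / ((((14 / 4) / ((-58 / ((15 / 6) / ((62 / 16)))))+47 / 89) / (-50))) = -264248533434085200 / 1114247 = -237154359342.30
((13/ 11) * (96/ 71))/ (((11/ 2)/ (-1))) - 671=-5767057/ 8591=-671.29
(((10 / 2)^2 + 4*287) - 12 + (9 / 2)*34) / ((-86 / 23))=-15111 / 43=-351.42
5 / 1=5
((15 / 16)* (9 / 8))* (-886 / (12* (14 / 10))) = -99675 / 1792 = -55.62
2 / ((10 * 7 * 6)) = 1 / 210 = 0.00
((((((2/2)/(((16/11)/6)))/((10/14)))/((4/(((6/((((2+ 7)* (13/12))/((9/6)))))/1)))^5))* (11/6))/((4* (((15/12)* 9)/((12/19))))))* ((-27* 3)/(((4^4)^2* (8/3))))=-16671501/369862482329600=-0.00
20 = 20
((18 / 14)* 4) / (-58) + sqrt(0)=-18 / 203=-0.09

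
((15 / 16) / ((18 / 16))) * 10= 25 / 3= 8.33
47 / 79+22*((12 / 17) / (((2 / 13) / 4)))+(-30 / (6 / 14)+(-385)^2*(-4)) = -795815655 / 1343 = -592565.64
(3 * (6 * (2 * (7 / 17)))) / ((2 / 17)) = 126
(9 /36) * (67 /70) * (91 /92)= 0.24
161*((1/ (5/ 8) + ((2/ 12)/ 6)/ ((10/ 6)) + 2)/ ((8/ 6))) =34937/ 80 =436.71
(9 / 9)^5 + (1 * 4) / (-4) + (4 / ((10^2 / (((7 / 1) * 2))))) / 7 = 0.08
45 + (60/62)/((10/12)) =1431/31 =46.16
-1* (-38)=38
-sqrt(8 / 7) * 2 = -4 * sqrt(14) / 7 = -2.14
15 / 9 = 5 / 3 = 1.67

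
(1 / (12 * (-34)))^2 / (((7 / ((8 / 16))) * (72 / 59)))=0.00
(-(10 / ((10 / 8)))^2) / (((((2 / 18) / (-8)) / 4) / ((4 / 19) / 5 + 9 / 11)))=16570368 / 1045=15856.81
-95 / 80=-19 / 16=-1.19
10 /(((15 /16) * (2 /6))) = 32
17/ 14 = 1.21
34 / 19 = 1.79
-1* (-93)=93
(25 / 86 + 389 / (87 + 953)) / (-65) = -29727 / 2906800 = -0.01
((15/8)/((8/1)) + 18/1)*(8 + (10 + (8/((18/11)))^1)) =40067/96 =417.36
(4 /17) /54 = 2 /459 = 0.00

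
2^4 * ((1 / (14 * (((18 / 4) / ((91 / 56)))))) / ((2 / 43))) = 559 / 63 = 8.87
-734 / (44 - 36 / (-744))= -45508 / 2731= -16.66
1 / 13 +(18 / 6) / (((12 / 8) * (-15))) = -11 / 195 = -0.06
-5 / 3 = -1.67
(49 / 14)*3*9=189 / 2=94.50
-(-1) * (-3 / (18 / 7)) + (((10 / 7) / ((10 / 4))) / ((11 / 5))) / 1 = -419 / 462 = -0.91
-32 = -32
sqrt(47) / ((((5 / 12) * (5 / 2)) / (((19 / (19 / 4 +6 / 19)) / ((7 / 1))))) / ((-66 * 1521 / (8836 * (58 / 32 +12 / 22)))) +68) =13915908864 * sqrt(47) / 940666800877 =0.10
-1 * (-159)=159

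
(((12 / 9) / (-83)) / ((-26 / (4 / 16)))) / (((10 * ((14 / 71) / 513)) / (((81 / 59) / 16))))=983421 / 285201280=0.00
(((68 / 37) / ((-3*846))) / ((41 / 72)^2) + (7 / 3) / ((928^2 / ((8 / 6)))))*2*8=-12628607779 / 354018357936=-0.04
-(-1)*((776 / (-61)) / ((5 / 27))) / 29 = -20952 / 8845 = -2.37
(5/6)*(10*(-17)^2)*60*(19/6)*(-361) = -495562750/3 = -165187583.33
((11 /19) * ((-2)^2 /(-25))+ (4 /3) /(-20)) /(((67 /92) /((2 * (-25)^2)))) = -1044200 /3819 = -273.42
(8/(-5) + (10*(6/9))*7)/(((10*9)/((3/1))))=338/225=1.50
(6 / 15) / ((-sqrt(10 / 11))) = -sqrt(110) / 25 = -0.42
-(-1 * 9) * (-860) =-7740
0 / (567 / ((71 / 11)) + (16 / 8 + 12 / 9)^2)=0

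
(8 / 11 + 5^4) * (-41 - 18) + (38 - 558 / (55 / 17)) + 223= -2025616 / 55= -36829.38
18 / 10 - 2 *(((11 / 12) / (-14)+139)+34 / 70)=-116357 / 420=-277.04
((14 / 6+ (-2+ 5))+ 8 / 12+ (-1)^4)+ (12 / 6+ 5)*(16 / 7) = 23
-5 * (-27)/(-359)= -135/359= -0.38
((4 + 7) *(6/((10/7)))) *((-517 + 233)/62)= -32802/155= -211.63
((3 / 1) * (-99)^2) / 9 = 3267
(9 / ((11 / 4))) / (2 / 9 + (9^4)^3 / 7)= 2268 / 27960524111773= 0.00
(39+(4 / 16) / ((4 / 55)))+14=903 / 16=56.44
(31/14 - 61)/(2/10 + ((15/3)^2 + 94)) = -0.49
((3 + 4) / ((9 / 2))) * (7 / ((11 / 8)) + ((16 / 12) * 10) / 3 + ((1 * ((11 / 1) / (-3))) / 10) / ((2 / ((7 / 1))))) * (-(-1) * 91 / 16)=10407943 / 142560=73.01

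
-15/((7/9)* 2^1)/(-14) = 0.69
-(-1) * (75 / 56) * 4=75 / 14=5.36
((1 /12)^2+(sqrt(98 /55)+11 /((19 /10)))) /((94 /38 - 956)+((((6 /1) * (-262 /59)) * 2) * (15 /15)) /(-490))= -229241845 /37706596848 - 384503 * sqrt(110) /2880365037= -0.01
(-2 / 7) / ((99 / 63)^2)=-14 / 121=-0.12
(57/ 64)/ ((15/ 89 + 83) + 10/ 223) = 377093/ 35232768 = 0.01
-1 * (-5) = 5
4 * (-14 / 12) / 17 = -14 / 51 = -0.27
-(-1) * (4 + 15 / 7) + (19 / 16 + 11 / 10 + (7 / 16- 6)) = 803 / 280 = 2.87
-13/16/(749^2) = -13/8976016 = -0.00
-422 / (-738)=211 / 369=0.57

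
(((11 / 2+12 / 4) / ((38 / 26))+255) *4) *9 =178398 / 19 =9389.37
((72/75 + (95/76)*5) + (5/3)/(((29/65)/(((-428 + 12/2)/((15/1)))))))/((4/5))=-2554819/20880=-122.36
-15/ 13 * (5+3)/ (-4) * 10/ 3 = 100/ 13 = 7.69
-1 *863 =-863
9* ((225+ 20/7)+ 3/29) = 416484/203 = 2051.65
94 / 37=2.54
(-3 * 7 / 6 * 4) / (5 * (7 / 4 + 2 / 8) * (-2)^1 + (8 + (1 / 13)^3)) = 30758 / 26363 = 1.17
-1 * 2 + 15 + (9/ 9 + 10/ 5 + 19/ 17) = 291/ 17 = 17.12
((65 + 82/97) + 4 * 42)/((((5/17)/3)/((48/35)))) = 55527984/16975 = 3271.16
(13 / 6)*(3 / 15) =13 / 30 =0.43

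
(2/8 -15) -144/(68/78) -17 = -13391/68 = -196.93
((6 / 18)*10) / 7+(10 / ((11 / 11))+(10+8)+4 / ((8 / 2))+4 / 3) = 647 / 21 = 30.81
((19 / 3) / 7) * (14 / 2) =6.33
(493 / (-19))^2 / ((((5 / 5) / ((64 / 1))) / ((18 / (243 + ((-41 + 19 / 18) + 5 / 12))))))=3811.83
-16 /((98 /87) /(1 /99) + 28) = -232 /2023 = -0.11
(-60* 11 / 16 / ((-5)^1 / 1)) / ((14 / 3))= 99 / 56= 1.77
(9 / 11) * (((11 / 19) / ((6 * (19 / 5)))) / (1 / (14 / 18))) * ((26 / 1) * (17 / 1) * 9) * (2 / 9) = 15470 / 1083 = 14.28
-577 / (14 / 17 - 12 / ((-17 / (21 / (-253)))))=-2481677 / 3290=-754.31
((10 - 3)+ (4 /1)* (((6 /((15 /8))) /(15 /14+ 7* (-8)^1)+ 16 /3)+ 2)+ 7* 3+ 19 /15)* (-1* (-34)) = 7630314 /3845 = 1984.48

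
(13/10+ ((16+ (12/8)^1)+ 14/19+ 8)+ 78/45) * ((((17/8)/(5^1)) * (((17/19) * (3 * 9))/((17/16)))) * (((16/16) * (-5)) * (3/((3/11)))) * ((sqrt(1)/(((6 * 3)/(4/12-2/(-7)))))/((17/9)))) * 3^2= -2549.15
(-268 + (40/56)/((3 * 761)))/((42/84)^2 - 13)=21.02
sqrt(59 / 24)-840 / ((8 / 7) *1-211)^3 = 288120 / 3170044709 + sqrt(354) / 12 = 1.57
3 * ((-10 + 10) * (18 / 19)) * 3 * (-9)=0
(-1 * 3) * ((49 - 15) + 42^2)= -5394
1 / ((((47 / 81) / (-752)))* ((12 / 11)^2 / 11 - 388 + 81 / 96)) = 55199232 / 16485151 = 3.35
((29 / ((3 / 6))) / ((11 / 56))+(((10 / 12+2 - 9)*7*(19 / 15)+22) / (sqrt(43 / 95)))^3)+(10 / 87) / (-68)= -114293.03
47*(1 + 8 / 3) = 172.33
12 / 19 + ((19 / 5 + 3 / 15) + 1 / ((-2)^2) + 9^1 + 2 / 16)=14.01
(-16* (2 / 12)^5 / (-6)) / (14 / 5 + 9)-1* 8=-1376347 / 172044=-8.00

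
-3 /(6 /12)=-6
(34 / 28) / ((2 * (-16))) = -17 / 448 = -0.04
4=4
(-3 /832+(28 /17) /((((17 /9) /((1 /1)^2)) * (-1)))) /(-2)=210531 /480896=0.44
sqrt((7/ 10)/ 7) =sqrt(10)/ 10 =0.32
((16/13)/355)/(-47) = -16/216905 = -0.00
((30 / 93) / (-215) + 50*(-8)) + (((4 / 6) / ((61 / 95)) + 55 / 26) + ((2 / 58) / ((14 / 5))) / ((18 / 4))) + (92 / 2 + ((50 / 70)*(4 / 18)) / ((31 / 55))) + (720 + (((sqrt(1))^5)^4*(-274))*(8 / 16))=897792946385 / 3862530126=232.44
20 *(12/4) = 60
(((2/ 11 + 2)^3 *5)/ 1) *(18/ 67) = 1244160/ 89177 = 13.95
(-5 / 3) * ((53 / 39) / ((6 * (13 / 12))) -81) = 204805 / 1521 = 134.65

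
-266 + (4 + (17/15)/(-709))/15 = -42391127/159525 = -265.73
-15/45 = -1/3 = -0.33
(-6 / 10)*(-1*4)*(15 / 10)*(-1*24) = -432 / 5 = -86.40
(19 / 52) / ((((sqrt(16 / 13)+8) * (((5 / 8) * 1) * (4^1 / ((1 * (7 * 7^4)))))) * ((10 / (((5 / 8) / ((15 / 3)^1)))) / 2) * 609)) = 45619 / 3549600-45619 * sqrt(13) / 92289600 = 0.01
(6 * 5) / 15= 2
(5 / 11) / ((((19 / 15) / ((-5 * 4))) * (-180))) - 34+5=-18158 / 627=-28.96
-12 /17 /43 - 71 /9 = -52009 /6579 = -7.91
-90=-90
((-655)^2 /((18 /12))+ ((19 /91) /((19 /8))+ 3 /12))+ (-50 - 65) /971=286016.89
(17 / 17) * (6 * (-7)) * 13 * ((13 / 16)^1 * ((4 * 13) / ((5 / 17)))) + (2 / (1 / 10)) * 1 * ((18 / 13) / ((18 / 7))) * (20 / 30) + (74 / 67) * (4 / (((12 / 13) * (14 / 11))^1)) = -4781386903 / 60970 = -78421.96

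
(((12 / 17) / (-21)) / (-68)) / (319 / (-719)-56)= -719 / 82099409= -0.00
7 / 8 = 0.88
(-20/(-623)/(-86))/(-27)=10/723303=0.00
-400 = -400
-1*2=-2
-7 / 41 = -0.17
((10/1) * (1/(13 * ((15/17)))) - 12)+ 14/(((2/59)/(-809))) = -13030997/39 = -334128.13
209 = 209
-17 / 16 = -1.06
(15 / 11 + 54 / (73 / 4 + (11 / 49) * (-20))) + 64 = 685189 / 9889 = 69.29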